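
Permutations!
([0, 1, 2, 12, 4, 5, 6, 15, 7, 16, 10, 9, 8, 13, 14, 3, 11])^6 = (16)(3 12 8 7 15)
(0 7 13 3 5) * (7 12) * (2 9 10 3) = (0 12 7 13 2 9 10 3 5) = [12, 1, 9, 5, 4, 0, 6, 13, 8, 10, 3, 11, 7, 2]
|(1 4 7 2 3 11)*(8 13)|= 6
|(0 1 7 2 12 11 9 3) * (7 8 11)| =|(0 1 8 11 9 3)(2 12 7)| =6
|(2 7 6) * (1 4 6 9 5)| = 7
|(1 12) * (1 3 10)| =4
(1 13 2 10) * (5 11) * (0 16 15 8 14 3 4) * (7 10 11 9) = (0 16 15 8 14 3 4)(1 13 2 11 5 9 7 10) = [16, 13, 11, 4, 0, 9, 6, 10, 14, 7, 1, 5, 12, 2, 3, 8, 15]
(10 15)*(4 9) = (4 9)(10 15) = [0, 1, 2, 3, 9, 5, 6, 7, 8, 4, 15, 11, 12, 13, 14, 10]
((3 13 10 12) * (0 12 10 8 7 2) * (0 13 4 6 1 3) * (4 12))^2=(0 6 3)(1 12 4)(2 8)(7 13)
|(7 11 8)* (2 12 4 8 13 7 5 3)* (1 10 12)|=24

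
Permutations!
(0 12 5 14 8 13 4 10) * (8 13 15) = [12, 1, 2, 3, 10, 14, 6, 7, 15, 9, 0, 11, 5, 4, 13, 8] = (0 12 5 14 13 4 10)(8 15)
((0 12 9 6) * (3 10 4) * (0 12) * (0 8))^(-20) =((0 8)(3 10 4)(6 12 9))^(-20) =(3 10 4)(6 12 9)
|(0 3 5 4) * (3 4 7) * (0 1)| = |(0 4 1)(3 5 7)| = 3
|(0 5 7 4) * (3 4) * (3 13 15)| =7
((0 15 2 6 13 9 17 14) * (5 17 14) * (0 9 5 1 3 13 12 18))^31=(0 15 2 6 12 18)(1 3 13 5 17)(9 14)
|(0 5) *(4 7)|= |(0 5)(4 7)|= 2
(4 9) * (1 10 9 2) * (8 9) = (1 10 8 9 4 2) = [0, 10, 1, 3, 2, 5, 6, 7, 9, 4, 8]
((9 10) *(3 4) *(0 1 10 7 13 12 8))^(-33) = (0 8 12 13 7 9 10 1)(3 4) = ((0 1 10 9 7 13 12 8)(3 4))^(-33)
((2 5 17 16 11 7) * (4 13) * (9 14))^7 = (2 5 17 16 11 7)(4 13)(9 14)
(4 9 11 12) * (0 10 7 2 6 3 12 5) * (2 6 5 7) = (0 10 2 5)(3 12 4 9 11 7 6) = [10, 1, 5, 12, 9, 0, 3, 6, 8, 11, 2, 7, 4]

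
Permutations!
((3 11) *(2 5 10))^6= ((2 5 10)(3 11))^6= (11)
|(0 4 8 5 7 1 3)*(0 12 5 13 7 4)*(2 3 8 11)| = |(1 8 13 7)(2 3 12 5 4 11)| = 12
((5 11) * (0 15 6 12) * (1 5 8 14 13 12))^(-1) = (0 12 13 14 8 11 5 1 6 15)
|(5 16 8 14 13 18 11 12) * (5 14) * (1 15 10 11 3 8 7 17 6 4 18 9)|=72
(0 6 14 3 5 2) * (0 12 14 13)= [6, 1, 12, 5, 4, 2, 13, 7, 8, 9, 10, 11, 14, 0, 3]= (0 6 13)(2 12 14 3 5)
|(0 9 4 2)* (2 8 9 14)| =3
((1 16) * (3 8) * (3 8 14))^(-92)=((1 16)(3 14))^(-92)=(16)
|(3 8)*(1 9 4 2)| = |(1 9 4 2)(3 8)| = 4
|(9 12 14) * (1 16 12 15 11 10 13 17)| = |(1 16 12 14 9 15 11 10 13 17)| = 10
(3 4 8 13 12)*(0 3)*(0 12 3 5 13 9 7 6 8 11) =(0 5 13 3 4 11)(6 8 9 7) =[5, 1, 2, 4, 11, 13, 8, 6, 9, 7, 10, 0, 12, 3]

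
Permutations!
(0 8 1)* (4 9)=(0 8 1)(4 9)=[8, 0, 2, 3, 9, 5, 6, 7, 1, 4]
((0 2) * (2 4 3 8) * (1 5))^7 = (0 3 2 4 8)(1 5)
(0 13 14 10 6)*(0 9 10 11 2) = [13, 1, 0, 3, 4, 5, 9, 7, 8, 10, 6, 2, 12, 14, 11] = (0 13 14 11 2)(6 9 10)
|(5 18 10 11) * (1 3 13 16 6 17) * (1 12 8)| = 8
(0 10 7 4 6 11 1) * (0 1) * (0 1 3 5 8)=(0 10 7 4 6 11 1 3 5 8)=[10, 3, 2, 5, 6, 8, 11, 4, 0, 9, 7, 1]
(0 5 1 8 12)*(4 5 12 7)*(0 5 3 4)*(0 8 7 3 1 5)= (0 12)(1 7 8 3 4)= [12, 7, 2, 4, 1, 5, 6, 8, 3, 9, 10, 11, 0]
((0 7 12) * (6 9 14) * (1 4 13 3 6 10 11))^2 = ((0 7 12)(1 4 13 3 6 9 14 10 11))^2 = (0 12 7)(1 13 6 14 11 4 3 9 10)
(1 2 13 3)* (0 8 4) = [8, 2, 13, 1, 0, 5, 6, 7, 4, 9, 10, 11, 12, 3] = (0 8 4)(1 2 13 3)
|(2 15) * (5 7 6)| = |(2 15)(5 7 6)| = 6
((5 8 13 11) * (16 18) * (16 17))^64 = (16 18 17)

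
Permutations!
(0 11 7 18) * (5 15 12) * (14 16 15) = (0 11 7 18)(5 14 16 15 12) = [11, 1, 2, 3, 4, 14, 6, 18, 8, 9, 10, 7, 5, 13, 16, 12, 15, 17, 0]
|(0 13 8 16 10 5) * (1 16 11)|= |(0 13 8 11 1 16 10 5)|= 8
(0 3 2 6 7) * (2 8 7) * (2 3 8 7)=(0 8 2 6 3 7)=[8, 1, 6, 7, 4, 5, 3, 0, 2]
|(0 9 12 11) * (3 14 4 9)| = |(0 3 14 4 9 12 11)| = 7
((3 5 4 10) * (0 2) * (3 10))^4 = (10)(3 5 4)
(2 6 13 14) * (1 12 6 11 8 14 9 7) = (1 12 6 13 9 7)(2 11 8 14) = [0, 12, 11, 3, 4, 5, 13, 1, 14, 7, 10, 8, 6, 9, 2]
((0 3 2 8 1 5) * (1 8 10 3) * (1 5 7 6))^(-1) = (0 5)(1 6 7)(2 3 10)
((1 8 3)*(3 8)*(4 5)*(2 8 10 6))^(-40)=((1 3)(2 8 10 6)(4 5))^(-40)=(10)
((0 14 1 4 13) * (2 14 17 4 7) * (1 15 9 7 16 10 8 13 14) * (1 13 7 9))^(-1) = ((0 17 4 14 15 1 16 10 8 7 2 13))^(-1) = (0 13 2 7 8 10 16 1 15 14 4 17)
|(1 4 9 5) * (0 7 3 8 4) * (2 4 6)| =10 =|(0 7 3 8 6 2 4 9 5 1)|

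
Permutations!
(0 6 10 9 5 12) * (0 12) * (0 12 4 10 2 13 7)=[6, 1, 13, 3, 10, 12, 2, 0, 8, 5, 9, 11, 4, 7]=(0 6 2 13 7)(4 10 9 5 12)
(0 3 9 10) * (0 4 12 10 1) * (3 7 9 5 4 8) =(0 7 9 1)(3 5 4 12 10 8) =[7, 0, 2, 5, 12, 4, 6, 9, 3, 1, 8, 11, 10]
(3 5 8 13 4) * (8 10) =[0, 1, 2, 5, 3, 10, 6, 7, 13, 9, 8, 11, 12, 4] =(3 5 10 8 13 4)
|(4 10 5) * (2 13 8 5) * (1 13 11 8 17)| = 6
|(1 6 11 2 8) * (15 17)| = 10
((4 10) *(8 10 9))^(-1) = (4 10 8 9)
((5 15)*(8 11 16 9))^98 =((5 15)(8 11 16 9))^98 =(8 16)(9 11)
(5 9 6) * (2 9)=[0, 1, 9, 3, 4, 2, 5, 7, 8, 6]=(2 9 6 5)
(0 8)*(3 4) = (0 8)(3 4) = [8, 1, 2, 4, 3, 5, 6, 7, 0]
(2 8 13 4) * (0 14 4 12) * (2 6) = (0 14 4 6 2 8 13 12) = [14, 1, 8, 3, 6, 5, 2, 7, 13, 9, 10, 11, 0, 12, 4]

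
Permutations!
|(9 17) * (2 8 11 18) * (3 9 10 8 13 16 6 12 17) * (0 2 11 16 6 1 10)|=12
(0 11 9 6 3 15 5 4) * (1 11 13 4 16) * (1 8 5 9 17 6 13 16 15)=(0 16 8 5 15 9 13 4)(1 11 17 6 3)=[16, 11, 2, 1, 0, 15, 3, 7, 5, 13, 10, 17, 12, 4, 14, 9, 8, 6]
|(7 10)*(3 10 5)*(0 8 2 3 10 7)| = 7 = |(0 8 2 3 7 5 10)|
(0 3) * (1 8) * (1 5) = (0 3)(1 8 5) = [3, 8, 2, 0, 4, 1, 6, 7, 5]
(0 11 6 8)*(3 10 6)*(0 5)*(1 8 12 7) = (0 11 3 10 6 12 7 1 8 5) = [11, 8, 2, 10, 4, 0, 12, 1, 5, 9, 6, 3, 7]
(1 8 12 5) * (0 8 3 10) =[8, 3, 2, 10, 4, 1, 6, 7, 12, 9, 0, 11, 5] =(0 8 12 5 1 3 10)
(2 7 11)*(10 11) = (2 7 10 11) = [0, 1, 7, 3, 4, 5, 6, 10, 8, 9, 11, 2]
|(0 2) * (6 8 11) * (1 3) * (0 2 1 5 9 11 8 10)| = |(0 1 3 5 9 11 6 10)| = 8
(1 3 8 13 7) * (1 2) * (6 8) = (1 3 6 8 13 7 2) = [0, 3, 1, 6, 4, 5, 8, 2, 13, 9, 10, 11, 12, 7]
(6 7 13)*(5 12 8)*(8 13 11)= (5 12 13 6 7 11 8)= [0, 1, 2, 3, 4, 12, 7, 11, 5, 9, 10, 8, 13, 6]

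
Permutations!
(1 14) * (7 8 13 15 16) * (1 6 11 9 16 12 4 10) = (1 14 6 11 9 16 7 8 13 15 12 4 10) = [0, 14, 2, 3, 10, 5, 11, 8, 13, 16, 1, 9, 4, 15, 6, 12, 7]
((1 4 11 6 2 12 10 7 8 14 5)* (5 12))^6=(7 8 14 12 10)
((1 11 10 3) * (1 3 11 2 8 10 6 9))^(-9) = (1 6 10 2 9 11 8)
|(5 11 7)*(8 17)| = 6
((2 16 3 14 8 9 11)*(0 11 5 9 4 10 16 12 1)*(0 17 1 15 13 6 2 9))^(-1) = ((0 11 9 5)(1 17)(2 12 15 13 6)(3 14 8 4 10 16))^(-1) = (0 5 9 11)(1 17)(2 6 13 15 12)(3 16 10 4 8 14)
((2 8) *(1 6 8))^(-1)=(1 2 8 6)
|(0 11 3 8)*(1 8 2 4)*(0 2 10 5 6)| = 12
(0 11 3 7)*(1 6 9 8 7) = (0 11 3 1 6 9 8 7) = [11, 6, 2, 1, 4, 5, 9, 0, 7, 8, 10, 3]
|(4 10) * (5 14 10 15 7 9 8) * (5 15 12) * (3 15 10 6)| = 11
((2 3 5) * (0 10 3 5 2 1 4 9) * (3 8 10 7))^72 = ((0 7 3 2 5 1 4 9)(8 10))^72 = (10)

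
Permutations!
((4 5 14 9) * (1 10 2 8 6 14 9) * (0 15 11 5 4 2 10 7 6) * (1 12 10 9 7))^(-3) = (0 9 14 5)(2 12 7 15)(6 11 8 10)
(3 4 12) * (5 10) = (3 4 12)(5 10) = [0, 1, 2, 4, 12, 10, 6, 7, 8, 9, 5, 11, 3]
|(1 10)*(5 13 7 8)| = 4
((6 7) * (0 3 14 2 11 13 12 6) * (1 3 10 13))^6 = ((0 10 13 12 6 7)(1 3 14 2 11))^6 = (1 3 14 2 11)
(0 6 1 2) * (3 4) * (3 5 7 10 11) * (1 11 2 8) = (0 6 11 3 4 5 7 10 2)(1 8) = [6, 8, 0, 4, 5, 7, 11, 10, 1, 9, 2, 3]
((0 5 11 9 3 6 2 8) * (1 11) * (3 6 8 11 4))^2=(0 1 3)(2 9)(4 8 5)(6 11)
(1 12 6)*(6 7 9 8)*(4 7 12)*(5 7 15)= (1 4 15 5 7 9 8 6)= [0, 4, 2, 3, 15, 7, 1, 9, 6, 8, 10, 11, 12, 13, 14, 5]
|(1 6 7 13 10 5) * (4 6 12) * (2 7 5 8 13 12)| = |(1 2 7 12 4 6 5)(8 13 10)| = 21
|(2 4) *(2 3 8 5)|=5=|(2 4 3 8 5)|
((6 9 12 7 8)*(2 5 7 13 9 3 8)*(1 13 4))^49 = (1 4 12 9 13)(2 5 7)(3 8 6)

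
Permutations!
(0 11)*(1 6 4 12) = (0 11)(1 6 4 12) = [11, 6, 2, 3, 12, 5, 4, 7, 8, 9, 10, 0, 1]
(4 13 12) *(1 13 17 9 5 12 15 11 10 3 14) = (1 13 15 11 10 3 14)(4 17 9 5 12) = [0, 13, 2, 14, 17, 12, 6, 7, 8, 5, 3, 10, 4, 15, 1, 11, 16, 9]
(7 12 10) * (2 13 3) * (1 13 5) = (1 13 3 2 5)(7 12 10) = [0, 13, 5, 2, 4, 1, 6, 12, 8, 9, 7, 11, 10, 3]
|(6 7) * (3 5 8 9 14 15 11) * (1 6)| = 21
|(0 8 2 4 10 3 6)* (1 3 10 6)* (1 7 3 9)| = 10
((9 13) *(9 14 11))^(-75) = (9 13 14 11)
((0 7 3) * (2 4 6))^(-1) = ((0 7 3)(2 4 6))^(-1) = (0 3 7)(2 6 4)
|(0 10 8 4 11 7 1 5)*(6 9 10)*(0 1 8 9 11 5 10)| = |(0 6 11 7 8 4 5 1 10 9)| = 10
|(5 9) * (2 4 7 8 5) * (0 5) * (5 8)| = |(0 8)(2 4 7 5 9)| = 10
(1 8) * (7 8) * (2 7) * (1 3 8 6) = (1 2 7 6)(3 8) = [0, 2, 7, 8, 4, 5, 1, 6, 3]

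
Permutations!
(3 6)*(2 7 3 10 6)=(2 7 3)(6 10)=[0, 1, 7, 2, 4, 5, 10, 3, 8, 9, 6]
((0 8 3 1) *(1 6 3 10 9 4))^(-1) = (0 1 4 9 10 8)(3 6)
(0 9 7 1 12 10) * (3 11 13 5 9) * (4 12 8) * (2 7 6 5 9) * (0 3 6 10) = (0 6 5 2 7 1 8 4 12)(3 11 13 9 10) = [6, 8, 7, 11, 12, 2, 5, 1, 4, 10, 3, 13, 0, 9]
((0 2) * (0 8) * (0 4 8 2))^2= (8)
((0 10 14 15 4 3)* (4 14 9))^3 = ((0 10 9 4 3)(14 15))^3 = (0 4 10 3 9)(14 15)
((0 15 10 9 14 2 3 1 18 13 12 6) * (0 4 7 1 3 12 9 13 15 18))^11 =((0 18 15 10 13 9 14 2 12 6 4 7 1))^11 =(0 7 6 2 9 10 18 1 4 12 14 13 15)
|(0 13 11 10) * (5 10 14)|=|(0 13 11 14 5 10)|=6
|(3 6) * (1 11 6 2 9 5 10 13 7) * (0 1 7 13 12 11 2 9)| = 21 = |(13)(0 1 2)(3 9 5 10 12 11 6)|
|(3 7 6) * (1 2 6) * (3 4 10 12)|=|(1 2 6 4 10 12 3 7)|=8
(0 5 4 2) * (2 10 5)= (0 2)(4 10 5)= [2, 1, 0, 3, 10, 4, 6, 7, 8, 9, 5]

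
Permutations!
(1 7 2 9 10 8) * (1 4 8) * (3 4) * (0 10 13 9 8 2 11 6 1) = (0 10)(1 7 11 6)(2 8 3 4)(9 13) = [10, 7, 8, 4, 2, 5, 1, 11, 3, 13, 0, 6, 12, 9]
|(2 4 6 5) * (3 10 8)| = 12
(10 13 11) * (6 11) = (6 11 10 13) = [0, 1, 2, 3, 4, 5, 11, 7, 8, 9, 13, 10, 12, 6]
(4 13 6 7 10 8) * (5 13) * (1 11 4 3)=[0, 11, 2, 1, 5, 13, 7, 10, 3, 9, 8, 4, 12, 6]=(1 11 4 5 13 6 7 10 8 3)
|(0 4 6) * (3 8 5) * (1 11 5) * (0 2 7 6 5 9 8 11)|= |(0 4 5 3 11 9 8 1)(2 7 6)|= 24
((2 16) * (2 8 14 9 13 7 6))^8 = ((2 16 8 14 9 13 7 6))^8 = (16)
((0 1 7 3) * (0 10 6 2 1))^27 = ((1 7 3 10 6 2))^27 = (1 10)(2 3)(6 7)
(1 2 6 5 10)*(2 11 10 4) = (1 11 10)(2 6 5 4) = [0, 11, 6, 3, 2, 4, 5, 7, 8, 9, 1, 10]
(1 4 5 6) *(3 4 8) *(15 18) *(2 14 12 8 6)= (1 6)(2 14 12 8 3 4 5)(15 18)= [0, 6, 14, 4, 5, 2, 1, 7, 3, 9, 10, 11, 8, 13, 12, 18, 16, 17, 15]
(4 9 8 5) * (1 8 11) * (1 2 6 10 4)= (1 8 5)(2 6 10 4 9 11)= [0, 8, 6, 3, 9, 1, 10, 7, 5, 11, 4, 2]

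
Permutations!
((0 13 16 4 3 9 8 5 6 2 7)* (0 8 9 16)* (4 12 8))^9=((0 13)(2 7 4 3 16 12 8 5 6))^9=(16)(0 13)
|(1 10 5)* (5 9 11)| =|(1 10 9 11 5)| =5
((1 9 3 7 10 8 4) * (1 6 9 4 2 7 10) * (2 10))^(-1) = ((1 4 6 9 3 2 7)(8 10))^(-1) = (1 7 2 3 9 6 4)(8 10)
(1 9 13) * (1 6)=(1 9 13 6)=[0, 9, 2, 3, 4, 5, 1, 7, 8, 13, 10, 11, 12, 6]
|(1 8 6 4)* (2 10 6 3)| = |(1 8 3 2 10 6 4)| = 7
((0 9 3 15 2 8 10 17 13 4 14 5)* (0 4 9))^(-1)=(2 15 3 9 13 17 10 8)(4 5 14)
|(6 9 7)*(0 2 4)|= 3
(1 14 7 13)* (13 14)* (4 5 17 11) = (1 13)(4 5 17 11)(7 14) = [0, 13, 2, 3, 5, 17, 6, 14, 8, 9, 10, 4, 12, 1, 7, 15, 16, 11]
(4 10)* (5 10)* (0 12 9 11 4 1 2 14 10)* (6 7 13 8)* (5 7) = (0 12 9 11 4 7 13 8 6 5)(1 2 14 10) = [12, 2, 14, 3, 7, 0, 5, 13, 6, 11, 1, 4, 9, 8, 10]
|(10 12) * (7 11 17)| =|(7 11 17)(10 12)| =6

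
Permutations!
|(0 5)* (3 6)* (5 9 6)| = |(0 9 6 3 5)| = 5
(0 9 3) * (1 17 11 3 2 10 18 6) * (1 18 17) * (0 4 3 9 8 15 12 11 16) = [8, 1, 10, 4, 3, 5, 18, 7, 15, 2, 17, 9, 11, 13, 14, 12, 0, 16, 6] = (0 8 15 12 11 9 2 10 17 16)(3 4)(6 18)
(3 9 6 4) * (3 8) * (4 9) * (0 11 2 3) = (0 11 2 3 4 8)(6 9) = [11, 1, 3, 4, 8, 5, 9, 7, 0, 6, 10, 2]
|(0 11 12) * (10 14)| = 6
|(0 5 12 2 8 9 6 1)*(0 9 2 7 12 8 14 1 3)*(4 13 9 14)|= |(0 5 8 2 4 13 9 6 3)(1 14)(7 12)|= 18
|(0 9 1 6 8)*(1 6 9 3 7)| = |(0 3 7 1 9 6 8)| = 7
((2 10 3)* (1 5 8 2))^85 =(1 5 8 2 10 3)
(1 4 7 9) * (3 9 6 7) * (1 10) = (1 4 3 9 10)(6 7) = [0, 4, 2, 9, 3, 5, 7, 6, 8, 10, 1]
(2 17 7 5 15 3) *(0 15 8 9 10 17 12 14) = [15, 1, 12, 2, 4, 8, 6, 5, 9, 10, 17, 11, 14, 13, 0, 3, 16, 7] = (0 15 3 2 12 14)(5 8 9 10 17 7)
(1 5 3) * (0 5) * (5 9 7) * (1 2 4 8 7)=(0 9 1)(2 4 8 7 5 3)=[9, 0, 4, 2, 8, 3, 6, 5, 7, 1]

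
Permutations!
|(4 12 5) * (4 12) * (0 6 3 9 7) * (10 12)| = |(0 6 3 9 7)(5 10 12)| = 15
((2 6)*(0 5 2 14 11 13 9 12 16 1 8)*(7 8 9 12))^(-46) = ((0 5 2 6 14 11 13 12 16 1 9 7 8))^(-46) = (0 13 8 11 7 14 9 6 1 2 16 5 12)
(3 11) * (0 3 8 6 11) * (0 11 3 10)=(0 10)(3 11 8 6)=[10, 1, 2, 11, 4, 5, 3, 7, 6, 9, 0, 8]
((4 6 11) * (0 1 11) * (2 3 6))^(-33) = (0 11 2 6 1 4 3)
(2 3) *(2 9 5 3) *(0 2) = (0 2)(3 9 5) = [2, 1, 0, 9, 4, 3, 6, 7, 8, 5]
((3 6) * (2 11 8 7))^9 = ((2 11 8 7)(3 6))^9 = (2 11 8 7)(3 6)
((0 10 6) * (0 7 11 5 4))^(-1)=(0 4 5 11 7 6 10)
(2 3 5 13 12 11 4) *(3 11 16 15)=(2 11 4)(3 5 13 12 16 15)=[0, 1, 11, 5, 2, 13, 6, 7, 8, 9, 10, 4, 16, 12, 14, 3, 15]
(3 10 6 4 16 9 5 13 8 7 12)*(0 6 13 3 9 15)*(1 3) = (0 6 4 16 15)(1 3 10 13 8 7 12 9 5) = [6, 3, 2, 10, 16, 1, 4, 12, 7, 5, 13, 11, 9, 8, 14, 0, 15]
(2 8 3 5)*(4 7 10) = (2 8 3 5)(4 7 10) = [0, 1, 8, 5, 7, 2, 6, 10, 3, 9, 4]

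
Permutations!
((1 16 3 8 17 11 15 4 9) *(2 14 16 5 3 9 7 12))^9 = (1 12 17 9 7 8 16 4 3 14 15 5 2 11)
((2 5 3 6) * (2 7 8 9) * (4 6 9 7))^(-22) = ((2 5 3 9)(4 6)(7 8))^(-22) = (2 3)(5 9)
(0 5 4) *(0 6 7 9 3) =[5, 1, 2, 0, 6, 4, 7, 9, 8, 3] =(0 5 4 6 7 9 3)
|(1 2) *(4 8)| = 2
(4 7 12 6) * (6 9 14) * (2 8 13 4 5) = [0, 1, 8, 3, 7, 2, 5, 12, 13, 14, 10, 11, 9, 4, 6] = (2 8 13 4 7 12 9 14 6 5)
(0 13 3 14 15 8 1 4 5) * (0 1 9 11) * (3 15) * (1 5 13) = (0 1 4 13 15 8 9 11)(3 14) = [1, 4, 2, 14, 13, 5, 6, 7, 9, 11, 10, 0, 12, 15, 3, 8]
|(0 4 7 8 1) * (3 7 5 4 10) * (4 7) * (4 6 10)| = 6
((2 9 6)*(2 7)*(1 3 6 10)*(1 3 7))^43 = (1 7 2 9 10 3 6)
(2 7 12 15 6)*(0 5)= (0 5)(2 7 12 15 6)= [5, 1, 7, 3, 4, 0, 2, 12, 8, 9, 10, 11, 15, 13, 14, 6]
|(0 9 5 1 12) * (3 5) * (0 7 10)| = |(0 9 3 5 1 12 7 10)| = 8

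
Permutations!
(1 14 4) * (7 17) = (1 14 4)(7 17) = [0, 14, 2, 3, 1, 5, 6, 17, 8, 9, 10, 11, 12, 13, 4, 15, 16, 7]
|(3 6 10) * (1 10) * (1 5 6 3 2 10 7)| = 2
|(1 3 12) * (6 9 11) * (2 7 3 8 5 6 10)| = 11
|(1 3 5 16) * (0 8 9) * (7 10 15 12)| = |(0 8 9)(1 3 5 16)(7 10 15 12)| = 12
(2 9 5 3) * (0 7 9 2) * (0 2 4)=(0 7 9 5 3 2 4)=[7, 1, 4, 2, 0, 3, 6, 9, 8, 5]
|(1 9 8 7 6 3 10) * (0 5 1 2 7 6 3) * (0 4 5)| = |(1 9 8 6 4 5)(2 7 3 10)| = 12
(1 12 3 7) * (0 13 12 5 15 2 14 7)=(0 13 12 3)(1 5 15 2 14 7)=[13, 5, 14, 0, 4, 15, 6, 1, 8, 9, 10, 11, 3, 12, 7, 2]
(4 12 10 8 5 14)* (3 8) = (3 8 5 14 4 12 10) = [0, 1, 2, 8, 12, 14, 6, 7, 5, 9, 3, 11, 10, 13, 4]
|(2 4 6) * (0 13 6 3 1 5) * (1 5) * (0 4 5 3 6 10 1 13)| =|(1 13 10)(2 5 4 6)| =12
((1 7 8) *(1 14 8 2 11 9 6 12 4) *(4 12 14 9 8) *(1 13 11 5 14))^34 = ((1 7 2 5 14 4 13 11 8 9 6))^34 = (1 7 2 5 14 4 13 11 8 9 6)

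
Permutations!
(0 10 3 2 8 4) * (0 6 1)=[10, 0, 8, 2, 6, 5, 1, 7, 4, 9, 3]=(0 10 3 2 8 4 6 1)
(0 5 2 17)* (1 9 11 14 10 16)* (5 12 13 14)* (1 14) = [12, 9, 17, 3, 4, 2, 6, 7, 8, 11, 16, 5, 13, 1, 10, 15, 14, 0] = (0 12 13 1 9 11 5 2 17)(10 16 14)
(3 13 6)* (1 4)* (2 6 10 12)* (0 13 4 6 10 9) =(0 13 9)(1 6 3 4)(2 10 12) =[13, 6, 10, 4, 1, 5, 3, 7, 8, 0, 12, 11, 2, 9]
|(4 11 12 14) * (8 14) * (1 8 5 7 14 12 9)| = 9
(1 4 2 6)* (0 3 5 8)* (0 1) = [3, 4, 6, 5, 2, 8, 0, 7, 1] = (0 3 5 8 1 4 2 6)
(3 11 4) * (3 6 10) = [0, 1, 2, 11, 6, 5, 10, 7, 8, 9, 3, 4] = (3 11 4 6 10)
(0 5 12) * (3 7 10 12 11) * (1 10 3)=(0 5 11 1 10 12)(3 7)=[5, 10, 2, 7, 4, 11, 6, 3, 8, 9, 12, 1, 0]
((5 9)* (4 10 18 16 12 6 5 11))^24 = (4 5 16)(6 18 11)(9 12 10)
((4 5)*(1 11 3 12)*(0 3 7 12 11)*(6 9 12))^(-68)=((0 3 11 7 6 9 12 1)(4 5))^(-68)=(0 6)(1 7)(3 9)(11 12)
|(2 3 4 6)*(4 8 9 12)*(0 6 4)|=|(0 6 2 3 8 9 12)|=7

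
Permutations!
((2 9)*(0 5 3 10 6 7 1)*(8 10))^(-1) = ((0 5 3 8 10 6 7 1)(2 9))^(-1) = (0 1 7 6 10 8 3 5)(2 9)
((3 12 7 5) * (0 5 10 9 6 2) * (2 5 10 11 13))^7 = ((0 10 9 6 5 3 12 7 11 13 2))^7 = (0 7 6 2 12 9 13 3 10 11 5)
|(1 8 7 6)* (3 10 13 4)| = |(1 8 7 6)(3 10 13 4)| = 4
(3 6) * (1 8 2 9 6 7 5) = (1 8 2 9 6 3 7 5) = [0, 8, 9, 7, 4, 1, 3, 5, 2, 6]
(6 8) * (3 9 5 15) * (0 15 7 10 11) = (0 15 3 9 5 7 10 11)(6 8) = [15, 1, 2, 9, 4, 7, 8, 10, 6, 5, 11, 0, 12, 13, 14, 3]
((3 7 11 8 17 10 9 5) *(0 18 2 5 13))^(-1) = (0 13 9 10 17 8 11 7 3 5 2 18)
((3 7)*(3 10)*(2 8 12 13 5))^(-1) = (2 5 13 12 8)(3 10 7)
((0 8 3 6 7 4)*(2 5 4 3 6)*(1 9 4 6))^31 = ((0 8 1 9 4)(2 5 6 7 3))^31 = (0 8 1 9 4)(2 5 6 7 3)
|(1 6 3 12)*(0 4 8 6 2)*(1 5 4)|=|(0 1 2)(3 12 5 4 8 6)|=6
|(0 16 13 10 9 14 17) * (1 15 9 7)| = 10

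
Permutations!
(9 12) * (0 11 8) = [11, 1, 2, 3, 4, 5, 6, 7, 0, 12, 10, 8, 9] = (0 11 8)(9 12)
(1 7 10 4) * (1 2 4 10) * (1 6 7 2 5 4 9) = [0, 2, 9, 3, 5, 4, 7, 6, 8, 1, 10] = (10)(1 2 9)(4 5)(6 7)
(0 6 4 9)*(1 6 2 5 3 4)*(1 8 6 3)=[2, 3, 5, 4, 9, 1, 8, 7, 6, 0]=(0 2 5 1 3 4 9)(6 8)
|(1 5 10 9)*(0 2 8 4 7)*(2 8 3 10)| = 12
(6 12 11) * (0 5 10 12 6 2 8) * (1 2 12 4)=(0 5 10 4 1 2 8)(11 12)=[5, 2, 8, 3, 1, 10, 6, 7, 0, 9, 4, 12, 11]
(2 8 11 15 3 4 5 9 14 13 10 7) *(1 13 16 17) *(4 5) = (1 13 10 7 2 8 11 15 3 5 9 14 16 17) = [0, 13, 8, 5, 4, 9, 6, 2, 11, 14, 7, 15, 12, 10, 16, 3, 17, 1]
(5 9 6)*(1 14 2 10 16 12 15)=(1 14 2 10 16 12 15)(5 9 6)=[0, 14, 10, 3, 4, 9, 5, 7, 8, 6, 16, 11, 15, 13, 2, 1, 12]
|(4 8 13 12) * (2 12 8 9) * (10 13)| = |(2 12 4 9)(8 10 13)| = 12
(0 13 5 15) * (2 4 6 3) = [13, 1, 4, 2, 6, 15, 3, 7, 8, 9, 10, 11, 12, 5, 14, 0] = (0 13 5 15)(2 4 6 3)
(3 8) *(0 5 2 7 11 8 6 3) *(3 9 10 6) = (0 5 2 7 11 8)(6 9 10) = [5, 1, 7, 3, 4, 2, 9, 11, 0, 10, 6, 8]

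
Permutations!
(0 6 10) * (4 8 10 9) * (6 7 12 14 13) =(0 7 12 14 13 6 9 4 8 10) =[7, 1, 2, 3, 8, 5, 9, 12, 10, 4, 0, 11, 14, 6, 13]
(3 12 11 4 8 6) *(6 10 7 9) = (3 12 11 4 8 10 7 9 6) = [0, 1, 2, 12, 8, 5, 3, 9, 10, 6, 7, 4, 11]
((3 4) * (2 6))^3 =(2 6)(3 4)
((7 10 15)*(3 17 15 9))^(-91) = (3 9 10 7 15 17)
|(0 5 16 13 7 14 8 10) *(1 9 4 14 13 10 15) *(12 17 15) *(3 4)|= 36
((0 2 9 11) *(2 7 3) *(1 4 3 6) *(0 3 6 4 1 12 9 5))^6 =((0 7 4 6 12 9 11 3 2 5))^6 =(0 11 4 2 12)(3 6 5 9 7)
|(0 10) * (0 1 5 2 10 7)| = 4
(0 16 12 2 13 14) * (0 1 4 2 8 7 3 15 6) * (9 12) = (0 16 9 12 8 7 3 15 6)(1 4 2 13 14) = [16, 4, 13, 15, 2, 5, 0, 3, 7, 12, 10, 11, 8, 14, 1, 6, 9]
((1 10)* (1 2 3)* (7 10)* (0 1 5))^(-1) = ((0 1 7 10 2 3 5))^(-1) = (0 5 3 2 10 7 1)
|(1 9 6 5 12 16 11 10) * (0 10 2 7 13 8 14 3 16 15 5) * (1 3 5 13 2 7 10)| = 12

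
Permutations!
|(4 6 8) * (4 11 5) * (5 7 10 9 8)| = |(4 6 5)(7 10 9 8 11)| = 15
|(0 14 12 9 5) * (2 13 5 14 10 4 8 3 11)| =|(0 10 4 8 3 11 2 13 5)(9 14 12)| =9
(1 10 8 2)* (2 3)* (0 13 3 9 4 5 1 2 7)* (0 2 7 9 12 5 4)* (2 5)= (0 13 3 9)(1 10 8 12 2 7 5)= [13, 10, 7, 9, 4, 1, 6, 5, 12, 0, 8, 11, 2, 3]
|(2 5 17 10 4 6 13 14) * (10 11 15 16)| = |(2 5 17 11 15 16 10 4 6 13 14)| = 11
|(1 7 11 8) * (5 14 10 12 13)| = 20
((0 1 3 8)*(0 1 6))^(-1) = ((0 6)(1 3 8))^(-1) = (0 6)(1 8 3)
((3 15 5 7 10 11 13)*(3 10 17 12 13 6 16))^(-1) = ((3 15 5 7 17 12 13 10 11 6 16))^(-1) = (3 16 6 11 10 13 12 17 7 5 15)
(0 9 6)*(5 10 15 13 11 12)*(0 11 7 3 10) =(0 9 6 11 12 5)(3 10 15 13 7) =[9, 1, 2, 10, 4, 0, 11, 3, 8, 6, 15, 12, 5, 7, 14, 13]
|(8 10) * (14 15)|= |(8 10)(14 15)|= 2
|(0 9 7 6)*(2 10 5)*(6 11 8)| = |(0 9 7 11 8 6)(2 10 5)| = 6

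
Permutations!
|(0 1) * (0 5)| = 3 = |(0 1 5)|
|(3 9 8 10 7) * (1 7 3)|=|(1 7)(3 9 8 10)|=4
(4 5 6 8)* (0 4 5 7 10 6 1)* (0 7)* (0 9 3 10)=(0 4 9 3 10 6 8 5 1 7)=[4, 7, 2, 10, 9, 1, 8, 0, 5, 3, 6]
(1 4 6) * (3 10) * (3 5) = (1 4 6)(3 10 5) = [0, 4, 2, 10, 6, 3, 1, 7, 8, 9, 5]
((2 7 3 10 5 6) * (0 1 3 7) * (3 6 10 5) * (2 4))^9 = ((0 1 6 4 2)(3 5 10))^9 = (10)(0 2 4 6 1)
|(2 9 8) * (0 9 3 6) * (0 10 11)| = |(0 9 8 2 3 6 10 11)| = 8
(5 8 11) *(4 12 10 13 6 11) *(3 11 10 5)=(3 11)(4 12 5 8)(6 10 13)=[0, 1, 2, 11, 12, 8, 10, 7, 4, 9, 13, 3, 5, 6]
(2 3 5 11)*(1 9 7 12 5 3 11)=(1 9 7 12 5)(2 11)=[0, 9, 11, 3, 4, 1, 6, 12, 8, 7, 10, 2, 5]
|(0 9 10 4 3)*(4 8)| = |(0 9 10 8 4 3)| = 6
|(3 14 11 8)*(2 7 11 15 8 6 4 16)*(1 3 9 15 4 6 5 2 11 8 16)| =8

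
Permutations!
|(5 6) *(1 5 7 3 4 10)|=|(1 5 6 7 3 4 10)|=7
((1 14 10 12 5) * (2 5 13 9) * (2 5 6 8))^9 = ((1 14 10 12 13 9 5)(2 6 8))^9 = (1 10 13 5 14 12 9)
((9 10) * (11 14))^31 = (9 10)(11 14)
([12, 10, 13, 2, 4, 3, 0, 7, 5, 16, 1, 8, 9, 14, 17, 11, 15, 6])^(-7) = (0 5)(1 10)(2 9)(3 12)(6 8)(11 17)(13 16)(14 15)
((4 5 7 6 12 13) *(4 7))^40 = ((4 5)(6 12 13 7))^40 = (13)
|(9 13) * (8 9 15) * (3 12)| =4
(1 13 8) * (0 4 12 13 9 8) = (0 4 12 13)(1 9 8) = [4, 9, 2, 3, 12, 5, 6, 7, 1, 8, 10, 11, 13, 0]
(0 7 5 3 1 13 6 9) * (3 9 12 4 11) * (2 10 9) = [7, 13, 10, 1, 11, 2, 12, 5, 8, 0, 9, 3, 4, 6] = (0 7 5 2 10 9)(1 13 6 12 4 11 3)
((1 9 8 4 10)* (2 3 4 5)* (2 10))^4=(1 10 5 8 9)(2 3 4)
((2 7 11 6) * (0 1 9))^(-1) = (0 9 1)(2 6 11 7)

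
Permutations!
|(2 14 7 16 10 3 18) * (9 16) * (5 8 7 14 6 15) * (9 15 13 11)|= |(2 6 13 11 9 16 10 3 18)(5 8 7 15)|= 36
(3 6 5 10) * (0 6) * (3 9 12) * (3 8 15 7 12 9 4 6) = (0 3)(4 6 5 10)(7 12 8 15) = [3, 1, 2, 0, 6, 10, 5, 12, 15, 9, 4, 11, 8, 13, 14, 7]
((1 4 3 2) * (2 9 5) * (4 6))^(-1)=(1 2 5 9 3 4 6)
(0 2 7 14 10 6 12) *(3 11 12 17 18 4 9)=(0 2 7 14 10 6 17 18 4 9 3 11 12)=[2, 1, 7, 11, 9, 5, 17, 14, 8, 3, 6, 12, 0, 13, 10, 15, 16, 18, 4]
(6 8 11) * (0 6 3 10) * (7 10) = (0 6 8 11 3 7 10) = [6, 1, 2, 7, 4, 5, 8, 10, 11, 9, 0, 3]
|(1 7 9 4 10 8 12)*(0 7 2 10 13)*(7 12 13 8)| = 10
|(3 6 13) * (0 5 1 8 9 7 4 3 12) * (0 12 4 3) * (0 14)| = 11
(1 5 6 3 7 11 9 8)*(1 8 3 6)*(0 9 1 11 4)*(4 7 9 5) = [5, 4, 2, 9, 0, 11, 6, 7, 8, 3, 10, 1] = (0 5 11 1 4)(3 9)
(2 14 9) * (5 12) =(2 14 9)(5 12) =[0, 1, 14, 3, 4, 12, 6, 7, 8, 2, 10, 11, 5, 13, 9]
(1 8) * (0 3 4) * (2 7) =[3, 8, 7, 4, 0, 5, 6, 2, 1] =(0 3 4)(1 8)(2 7)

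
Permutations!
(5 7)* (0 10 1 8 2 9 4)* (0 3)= (0 10 1 8 2 9 4 3)(5 7)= [10, 8, 9, 0, 3, 7, 6, 5, 2, 4, 1]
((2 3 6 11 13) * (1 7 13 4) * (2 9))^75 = ((1 7 13 9 2 3 6 11 4))^75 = (1 9 6)(2 11 7)(3 4 13)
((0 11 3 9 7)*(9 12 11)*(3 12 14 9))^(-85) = (14)(11 12)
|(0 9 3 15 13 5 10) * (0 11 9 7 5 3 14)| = 21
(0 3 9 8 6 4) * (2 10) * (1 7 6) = [3, 7, 10, 9, 0, 5, 4, 6, 1, 8, 2] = (0 3 9 8 1 7 6 4)(2 10)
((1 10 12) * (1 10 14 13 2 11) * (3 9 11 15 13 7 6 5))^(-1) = (1 11 9 3 5 6 7 14)(2 13 15)(10 12)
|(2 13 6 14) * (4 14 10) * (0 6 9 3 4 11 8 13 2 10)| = 8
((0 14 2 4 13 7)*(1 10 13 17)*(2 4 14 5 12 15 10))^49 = (1 17 4 14 2)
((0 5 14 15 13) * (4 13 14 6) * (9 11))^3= ((0 5 6 4 13)(9 11)(14 15))^3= (0 4 5 13 6)(9 11)(14 15)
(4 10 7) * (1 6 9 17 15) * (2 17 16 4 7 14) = [0, 6, 17, 3, 10, 5, 9, 7, 8, 16, 14, 11, 12, 13, 2, 1, 4, 15] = (1 6 9 16 4 10 14 2 17 15)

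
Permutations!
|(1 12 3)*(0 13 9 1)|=|(0 13 9 1 12 3)|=6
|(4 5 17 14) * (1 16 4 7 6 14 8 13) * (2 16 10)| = 9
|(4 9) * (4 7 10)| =4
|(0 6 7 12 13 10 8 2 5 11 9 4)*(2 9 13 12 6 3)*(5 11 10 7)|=12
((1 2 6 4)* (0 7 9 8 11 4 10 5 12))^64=(0 11 6)(1 5 9)(2 12 8)(4 10 7)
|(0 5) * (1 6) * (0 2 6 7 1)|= |(0 5 2 6)(1 7)|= 4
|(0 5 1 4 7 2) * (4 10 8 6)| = 9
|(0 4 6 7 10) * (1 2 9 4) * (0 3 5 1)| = |(1 2 9 4 6 7 10 3 5)| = 9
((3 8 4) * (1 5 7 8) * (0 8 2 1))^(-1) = (0 3 4 8)(1 2 7 5)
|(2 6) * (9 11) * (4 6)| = 6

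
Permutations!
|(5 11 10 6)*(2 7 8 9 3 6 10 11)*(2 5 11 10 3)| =|(2 7 8 9)(3 6 11 10)| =4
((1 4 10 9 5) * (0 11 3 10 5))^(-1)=((0 11 3 10 9)(1 4 5))^(-1)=(0 9 10 3 11)(1 5 4)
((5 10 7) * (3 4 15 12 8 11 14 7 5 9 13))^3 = ((3 4 15 12 8 11 14 7 9 13)(5 10))^3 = (3 12 14 13 15 11 9 4 8 7)(5 10)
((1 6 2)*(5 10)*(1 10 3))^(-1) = (1 3 5 10 2 6)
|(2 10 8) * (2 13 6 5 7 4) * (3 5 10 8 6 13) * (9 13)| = 6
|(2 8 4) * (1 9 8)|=5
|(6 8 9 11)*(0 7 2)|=12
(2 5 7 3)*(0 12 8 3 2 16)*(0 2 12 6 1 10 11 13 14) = (0 6 1 10 11 13 14)(2 5 7 12 8 3 16) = [6, 10, 5, 16, 4, 7, 1, 12, 3, 9, 11, 13, 8, 14, 0, 15, 2]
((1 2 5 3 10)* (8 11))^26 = ((1 2 5 3 10)(8 11))^26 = (11)(1 2 5 3 10)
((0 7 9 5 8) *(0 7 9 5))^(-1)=((0 9)(5 8 7))^(-1)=(0 9)(5 7 8)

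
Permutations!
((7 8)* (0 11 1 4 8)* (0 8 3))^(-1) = ((0 11 1 4 3)(7 8))^(-1) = (0 3 4 1 11)(7 8)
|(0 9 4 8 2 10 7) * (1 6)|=|(0 9 4 8 2 10 7)(1 6)|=14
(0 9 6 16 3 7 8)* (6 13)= [9, 1, 2, 7, 4, 5, 16, 8, 0, 13, 10, 11, 12, 6, 14, 15, 3]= (0 9 13 6 16 3 7 8)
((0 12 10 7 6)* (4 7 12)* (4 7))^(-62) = ((0 7 6)(10 12))^(-62) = (12)(0 7 6)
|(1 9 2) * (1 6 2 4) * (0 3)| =|(0 3)(1 9 4)(2 6)| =6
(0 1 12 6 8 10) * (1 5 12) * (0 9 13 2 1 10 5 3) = (0 3)(1 10 9 13 2)(5 12 6 8) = [3, 10, 1, 0, 4, 12, 8, 7, 5, 13, 9, 11, 6, 2]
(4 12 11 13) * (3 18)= (3 18)(4 12 11 13)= [0, 1, 2, 18, 12, 5, 6, 7, 8, 9, 10, 13, 11, 4, 14, 15, 16, 17, 3]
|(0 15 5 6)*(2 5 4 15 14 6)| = 6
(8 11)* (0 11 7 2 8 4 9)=(0 11 4 9)(2 8 7)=[11, 1, 8, 3, 9, 5, 6, 2, 7, 0, 10, 4]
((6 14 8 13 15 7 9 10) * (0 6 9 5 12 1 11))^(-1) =((0 6 14 8 13 15 7 5 12 1 11)(9 10))^(-1) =(0 11 1 12 5 7 15 13 8 14 6)(9 10)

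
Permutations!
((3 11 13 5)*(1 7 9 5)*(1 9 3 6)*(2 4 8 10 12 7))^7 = ((1 2 4 8 10 12 7 3 11 13 9 5 6))^7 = (1 3 2 11 4 13 8 9 10 5 12 6 7)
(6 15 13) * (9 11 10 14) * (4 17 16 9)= (4 17 16 9 11 10 14)(6 15 13)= [0, 1, 2, 3, 17, 5, 15, 7, 8, 11, 14, 10, 12, 6, 4, 13, 9, 16]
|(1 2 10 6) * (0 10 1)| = 6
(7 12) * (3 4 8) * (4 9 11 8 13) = (3 9 11 8)(4 13)(7 12) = [0, 1, 2, 9, 13, 5, 6, 12, 3, 11, 10, 8, 7, 4]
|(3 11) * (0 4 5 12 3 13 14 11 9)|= 6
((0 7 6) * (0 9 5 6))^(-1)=(0 7)(5 9 6)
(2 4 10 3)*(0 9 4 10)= (0 9 4)(2 10 3)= [9, 1, 10, 2, 0, 5, 6, 7, 8, 4, 3]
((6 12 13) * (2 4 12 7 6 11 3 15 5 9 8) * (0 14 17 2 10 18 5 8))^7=(0 11 9 13 5 12 18 4 10 2 8 17 15 14 3)(6 7)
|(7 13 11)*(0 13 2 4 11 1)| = |(0 13 1)(2 4 11 7)| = 12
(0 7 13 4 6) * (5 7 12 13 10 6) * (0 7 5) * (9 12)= (0 9 12 13 4)(6 7 10)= [9, 1, 2, 3, 0, 5, 7, 10, 8, 12, 6, 11, 13, 4]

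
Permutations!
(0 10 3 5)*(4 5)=[10, 1, 2, 4, 5, 0, 6, 7, 8, 9, 3]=(0 10 3 4 5)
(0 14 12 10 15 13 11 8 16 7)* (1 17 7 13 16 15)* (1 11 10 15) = [14, 17, 2, 3, 4, 5, 6, 0, 1, 9, 11, 8, 15, 10, 12, 16, 13, 7] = (0 14 12 15 16 13 10 11 8 1 17 7)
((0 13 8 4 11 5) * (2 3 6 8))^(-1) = ((0 13 2 3 6 8 4 11 5))^(-1) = (0 5 11 4 8 6 3 2 13)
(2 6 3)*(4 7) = (2 6 3)(4 7) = [0, 1, 6, 2, 7, 5, 3, 4]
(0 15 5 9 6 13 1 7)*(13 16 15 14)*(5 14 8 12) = (0 8 12 5 9 6 16 15 14 13 1 7) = [8, 7, 2, 3, 4, 9, 16, 0, 12, 6, 10, 11, 5, 1, 13, 14, 15]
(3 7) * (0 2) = [2, 1, 0, 7, 4, 5, 6, 3] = (0 2)(3 7)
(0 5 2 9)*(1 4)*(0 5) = (1 4)(2 9 5) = [0, 4, 9, 3, 1, 2, 6, 7, 8, 5]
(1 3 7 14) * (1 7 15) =[0, 3, 2, 15, 4, 5, 6, 14, 8, 9, 10, 11, 12, 13, 7, 1] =(1 3 15)(7 14)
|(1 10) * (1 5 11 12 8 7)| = 7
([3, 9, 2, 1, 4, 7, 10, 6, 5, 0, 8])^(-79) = [3, 9, 2, 1, 4, 7, 10, 6, 5, 0, 8]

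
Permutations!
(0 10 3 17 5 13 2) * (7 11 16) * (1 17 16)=(0 10 3 16 7 11 1 17 5 13 2)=[10, 17, 0, 16, 4, 13, 6, 11, 8, 9, 3, 1, 12, 2, 14, 15, 7, 5]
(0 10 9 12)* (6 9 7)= [10, 1, 2, 3, 4, 5, 9, 6, 8, 12, 7, 11, 0]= (0 10 7 6 9 12)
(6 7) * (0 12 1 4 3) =[12, 4, 2, 0, 3, 5, 7, 6, 8, 9, 10, 11, 1] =(0 12 1 4 3)(6 7)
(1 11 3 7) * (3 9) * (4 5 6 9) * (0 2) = (0 2)(1 11 4 5 6 9 3 7) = [2, 11, 0, 7, 5, 6, 9, 1, 8, 3, 10, 4]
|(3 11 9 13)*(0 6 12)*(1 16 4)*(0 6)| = 12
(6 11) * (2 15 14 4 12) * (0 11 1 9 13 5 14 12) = [11, 9, 15, 3, 0, 14, 1, 7, 8, 13, 10, 6, 2, 5, 4, 12] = (0 11 6 1 9 13 5 14 4)(2 15 12)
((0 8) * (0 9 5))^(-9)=((0 8 9 5))^(-9)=(0 5 9 8)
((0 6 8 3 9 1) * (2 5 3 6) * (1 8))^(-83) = (0 8 5 1 9 2 6 3)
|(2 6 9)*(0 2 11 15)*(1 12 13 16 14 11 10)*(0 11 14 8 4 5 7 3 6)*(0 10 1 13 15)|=16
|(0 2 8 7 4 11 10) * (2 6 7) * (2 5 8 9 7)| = 8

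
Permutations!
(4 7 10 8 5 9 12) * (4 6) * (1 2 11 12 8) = (1 2 11 12 6 4 7 10)(5 9 8) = [0, 2, 11, 3, 7, 9, 4, 10, 5, 8, 1, 12, 6]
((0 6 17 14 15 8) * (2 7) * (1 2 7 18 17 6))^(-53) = (0 18 15 1 17 8 2 14)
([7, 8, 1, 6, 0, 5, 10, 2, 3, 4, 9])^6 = (0 6 2 9 8)(1 4 3 7 10)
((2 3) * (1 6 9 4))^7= ((1 6 9 4)(2 3))^7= (1 4 9 6)(2 3)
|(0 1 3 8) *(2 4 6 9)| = |(0 1 3 8)(2 4 6 9)| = 4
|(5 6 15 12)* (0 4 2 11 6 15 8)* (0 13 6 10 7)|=6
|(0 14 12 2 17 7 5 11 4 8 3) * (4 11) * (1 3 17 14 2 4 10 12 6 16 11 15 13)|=70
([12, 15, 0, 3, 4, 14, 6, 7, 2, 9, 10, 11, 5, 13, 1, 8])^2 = [5, 8, 12, 3, 4, 1, 6, 7, 0, 9, 10, 11, 14, 13, 15, 2]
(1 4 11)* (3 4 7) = (1 7 3 4 11) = [0, 7, 2, 4, 11, 5, 6, 3, 8, 9, 10, 1]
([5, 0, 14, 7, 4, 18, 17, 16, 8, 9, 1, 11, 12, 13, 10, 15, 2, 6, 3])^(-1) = [1, 10, 16, 18, 4, 0, 17, 3, 8, 9, 14, 11, 12, 13, 2, 15, 7, 6, 5]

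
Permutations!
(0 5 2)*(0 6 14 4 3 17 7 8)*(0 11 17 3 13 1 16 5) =[0, 16, 6, 3, 13, 2, 14, 8, 11, 9, 10, 17, 12, 1, 4, 15, 5, 7] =(1 16 5 2 6 14 4 13)(7 8 11 17)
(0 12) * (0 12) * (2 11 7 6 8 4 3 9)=(12)(2 11 7 6 8 4 3 9)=[0, 1, 11, 9, 3, 5, 8, 6, 4, 2, 10, 7, 12]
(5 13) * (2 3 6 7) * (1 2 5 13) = [0, 2, 3, 6, 4, 1, 7, 5, 8, 9, 10, 11, 12, 13] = (13)(1 2 3 6 7 5)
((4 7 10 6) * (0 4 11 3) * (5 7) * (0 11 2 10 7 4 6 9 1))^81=((0 6 2 10 9 1)(3 11)(4 5))^81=(0 10)(1 2)(3 11)(4 5)(6 9)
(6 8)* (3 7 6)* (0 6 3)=(0 6 8)(3 7)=[6, 1, 2, 7, 4, 5, 8, 3, 0]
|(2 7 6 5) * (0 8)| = 4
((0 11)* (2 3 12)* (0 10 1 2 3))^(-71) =((0 11 10 1 2)(3 12))^(-71) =(0 2 1 10 11)(3 12)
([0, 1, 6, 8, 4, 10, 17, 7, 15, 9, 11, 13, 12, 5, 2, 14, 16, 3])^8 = [0, 1, 6, 8, 4, 5, 17, 7, 15, 9, 10, 11, 12, 13, 2, 14, 16, 3]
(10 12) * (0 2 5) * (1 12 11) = (0 2 5)(1 12 10 11) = [2, 12, 5, 3, 4, 0, 6, 7, 8, 9, 11, 1, 10]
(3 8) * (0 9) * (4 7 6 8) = (0 9)(3 4 7 6 8) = [9, 1, 2, 4, 7, 5, 8, 6, 3, 0]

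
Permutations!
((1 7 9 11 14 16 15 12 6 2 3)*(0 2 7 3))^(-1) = ((0 2)(1 3)(6 7 9 11 14 16 15 12))^(-1) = (0 2)(1 3)(6 12 15 16 14 11 9 7)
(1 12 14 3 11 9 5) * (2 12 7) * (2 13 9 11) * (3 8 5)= (1 7 13 9 3 2 12 14 8 5)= [0, 7, 12, 2, 4, 1, 6, 13, 5, 3, 10, 11, 14, 9, 8]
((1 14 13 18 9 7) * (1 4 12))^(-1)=((1 14 13 18 9 7 4 12))^(-1)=(1 12 4 7 9 18 13 14)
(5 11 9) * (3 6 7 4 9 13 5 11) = (3 6 7 4 9 11 13 5) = [0, 1, 2, 6, 9, 3, 7, 4, 8, 11, 10, 13, 12, 5]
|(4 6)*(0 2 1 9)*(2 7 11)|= |(0 7 11 2 1 9)(4 6)|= 6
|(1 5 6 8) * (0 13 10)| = |(0 13 10)(1 5 6 8)| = 12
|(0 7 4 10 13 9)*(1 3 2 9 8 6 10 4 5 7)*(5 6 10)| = 15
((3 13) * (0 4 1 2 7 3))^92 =((0 4 1 2 7 3 13))^92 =(0 4 1 2 7 3 13)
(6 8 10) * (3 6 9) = (3 6 8 10 9) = [0, 1, 2, 6, 4, 5, 8, 7, 10, 3, 9]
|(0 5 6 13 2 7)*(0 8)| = |(0 5 6 13 2 7 8)| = 7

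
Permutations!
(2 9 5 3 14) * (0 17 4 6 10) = [17, 1, 9, 14, 6, 3, 10, 7, 8, 5, 0, 11, 12, 13, 2, 15, 16, 4] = (0 17 4 6 10)(2 9 5 3 14)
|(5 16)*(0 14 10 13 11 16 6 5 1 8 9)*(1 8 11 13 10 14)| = |(0 1 11 16 8 9)(5 6)| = 6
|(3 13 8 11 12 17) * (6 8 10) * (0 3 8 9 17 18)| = 11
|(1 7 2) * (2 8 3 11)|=|(1 7 8 3 11 2)|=6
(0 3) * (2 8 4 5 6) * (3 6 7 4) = (0 6 2 8 3)(4 5 7) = [6, 1, 8, 0, 5, 7, 2, 4, 3]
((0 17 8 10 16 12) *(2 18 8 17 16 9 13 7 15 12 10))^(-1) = ((0 16 10 9 13 7 15 12)(2 18 8))^(-1) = (0 12 15 7 13 9 10 16)(2 8 18)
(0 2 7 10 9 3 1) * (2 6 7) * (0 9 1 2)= (0 6 7 10 1 9 3 2)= [6, 9, 0, 2, 4, 5, 7, 10, 8, 3, 1]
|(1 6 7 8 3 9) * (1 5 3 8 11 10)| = |(1 6 7 11 10)(3 9 5)| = 15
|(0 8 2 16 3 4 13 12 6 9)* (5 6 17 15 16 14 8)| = 84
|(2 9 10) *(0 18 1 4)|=|(0 18 1 4)(2 9 10)|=12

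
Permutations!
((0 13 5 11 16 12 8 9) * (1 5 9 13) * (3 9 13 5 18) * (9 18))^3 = ((0 1 9)(3 18)(5 11 16 12 8))^3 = (3 18)(5 12 11 8 16)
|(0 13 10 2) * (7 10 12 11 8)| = 8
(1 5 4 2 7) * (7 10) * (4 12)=(1 5 12 4 2 10 7)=[0, 5, 10, 3, 2, 12, 6, 1, 8, 9, 7, 11, 4]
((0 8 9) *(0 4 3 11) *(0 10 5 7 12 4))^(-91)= (12)(0 9 8)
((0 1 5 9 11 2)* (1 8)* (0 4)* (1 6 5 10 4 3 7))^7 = ((0 8 6 5 9 11 2 3 7 1 10 4))^7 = (0 3 6 1 9 4 2 8 7 5 10 11)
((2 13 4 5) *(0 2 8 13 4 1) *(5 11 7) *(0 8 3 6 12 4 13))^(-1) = (0 8 1 13 2)(3 5 7 11 4 12 6)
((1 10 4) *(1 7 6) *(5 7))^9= (1 5)(4 6)(7 10)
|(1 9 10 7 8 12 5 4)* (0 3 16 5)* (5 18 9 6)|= 36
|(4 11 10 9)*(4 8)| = 5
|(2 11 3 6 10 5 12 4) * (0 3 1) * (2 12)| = 8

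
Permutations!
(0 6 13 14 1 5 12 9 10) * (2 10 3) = (0 6 13 14 1 5 12 9 3 2 10) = [6, 5, 10, 2, 4, 12, 13, 7, 8, 3, 0, 11, 9, 14, 1]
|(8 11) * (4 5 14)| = |(4 5 14)(8 11)| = 6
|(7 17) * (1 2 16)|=6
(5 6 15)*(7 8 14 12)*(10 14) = (5 6 15)(7 8 10 14 12) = [0, 1, 2, 3, 4, 6, 15, 8, 10, 9, 14, 11, 7, 13, 12, 5]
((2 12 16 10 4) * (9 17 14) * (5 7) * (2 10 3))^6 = ((2 12 16 3)(4 10)(5 7)(9 17 14))^6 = (17)(2 16)(3 12)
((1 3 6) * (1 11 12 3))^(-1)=(3 12 11 6)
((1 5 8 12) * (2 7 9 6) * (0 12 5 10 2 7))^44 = ((0 12 1 10 2)(5 8)(6 7 9))^44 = (0 2 10 1 12)(6 9 7)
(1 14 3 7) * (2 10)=[0, 14, 10, 7, 4, 5, 6, 1, 8, 9, 2, 11, 12, 13, 3]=(1 14 3 7)(2 10)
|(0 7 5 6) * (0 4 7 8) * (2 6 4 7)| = |(0 8)(2 6 7 5 4)| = 10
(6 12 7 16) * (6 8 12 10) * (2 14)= (2 14)(6 10)(7 16 8 12)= [0, 1, 14, 3, 4, 5, 10, 16, 12, 9, 6, 11, 7, 13, 2, 15, 8]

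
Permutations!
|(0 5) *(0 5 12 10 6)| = 4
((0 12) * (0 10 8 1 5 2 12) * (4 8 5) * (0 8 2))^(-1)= ((0 8 1 4 2 12 10 5))^(-1)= (0 5 10 12 2 4 1 8)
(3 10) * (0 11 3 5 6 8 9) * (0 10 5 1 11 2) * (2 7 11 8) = [7, 8, 0, 5, 4, 6, 2, 11, 9, 10, 1, 3] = (0 7 11 3 5 6 2)(1 8 9 10)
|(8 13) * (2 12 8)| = 4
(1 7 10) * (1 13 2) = (1 7 10 13 2) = [0, 7, 1, 3, 4, 5, 6, 10, 8, 9, 13, 11, 12, 2]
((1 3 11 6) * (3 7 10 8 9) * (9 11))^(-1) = (1 6 11 8 10 7)(3 9)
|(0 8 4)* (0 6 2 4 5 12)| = 12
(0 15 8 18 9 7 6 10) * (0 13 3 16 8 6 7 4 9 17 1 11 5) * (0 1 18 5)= (0 15 6 10 13 3 16 8 5 1 11)(4 9)(17 18)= [15, 11, 2, 16, 9, 1, 10, 7, 5, 4, 13, 0, 12, 3, 14, 6, 8, 18, 17]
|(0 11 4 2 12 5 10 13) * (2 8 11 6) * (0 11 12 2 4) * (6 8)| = |(0 8 12 5 10 13 11)(4 6)| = 14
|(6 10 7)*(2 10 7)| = |(2 10)(6 7)| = 2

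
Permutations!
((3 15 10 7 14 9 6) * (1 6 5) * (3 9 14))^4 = ((1 6 9 5)(3 15 10 7))^4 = (15)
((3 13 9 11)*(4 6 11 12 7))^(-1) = (3 11 6 4 7 12 9 13)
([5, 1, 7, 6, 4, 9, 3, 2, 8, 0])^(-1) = (0 9 5)(2 7)(3 6)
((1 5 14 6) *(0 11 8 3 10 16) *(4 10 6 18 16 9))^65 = (0 1)(3 18)(4 9 10)(5 11)(6 16)(8 14)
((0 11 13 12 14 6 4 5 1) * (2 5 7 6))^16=((0 11 13 12 14 2 5 1)(4 7 6))^16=(14)(4 7 6)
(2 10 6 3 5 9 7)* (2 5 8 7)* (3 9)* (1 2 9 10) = (1 2)(3 8 7 5)(6 10) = [0, 2, 1, 8, 4, 3, 10, 5, 7, 9, 6]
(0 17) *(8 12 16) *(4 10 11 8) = (0 17)(4 10 11 8 12 16) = [17, 1, 2, 3, 10, 5, 6, 7, 12, 9, 11, 8, 16, 13, 14, 15, 4, 0]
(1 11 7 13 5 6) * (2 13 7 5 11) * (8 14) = [0, 2, 13, 3, 4, 6, 1, 7, 14, 9, 10, 5, 12, 11, 8] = (1 2 13 11 5 6)(8 14)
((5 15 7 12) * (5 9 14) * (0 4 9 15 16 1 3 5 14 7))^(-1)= (0 15 12 7 9 4)(1 16 5 3)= ((0 4 9 7 12 15)(1 3 5 16))^(-1)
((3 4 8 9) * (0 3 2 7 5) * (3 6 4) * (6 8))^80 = ((0 8 9 2 7 5)(4 6))^80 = (0 9 7)(2 5 8)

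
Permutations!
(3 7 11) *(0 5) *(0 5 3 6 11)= (0 3 7)(6 11)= [3, 1, 2, 7, 4, 5, 11, 0, 8, 9, 10, 6]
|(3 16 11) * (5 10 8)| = 3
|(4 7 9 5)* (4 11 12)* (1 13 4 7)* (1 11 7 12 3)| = 15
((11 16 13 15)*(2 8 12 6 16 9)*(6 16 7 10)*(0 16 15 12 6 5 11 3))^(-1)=((0 16 13 12 15 3)(2 8 6 7 10 5 11 9))^(-1)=(0 3 15 12 13 16)(2 9 11 5 10 7 6 8)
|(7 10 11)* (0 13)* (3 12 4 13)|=|(0 3 12 4 13)(7 10 11)|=15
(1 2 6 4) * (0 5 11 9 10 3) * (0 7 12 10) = (0 5 11 9)(1 2 6 4)(3 7 12 10) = [5, 2, 6, 7, 1, 11, 4, 12, 8, 0, 3, 9, 10]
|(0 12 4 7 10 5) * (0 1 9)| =|(0 12 4 7 10 5 1 9)| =8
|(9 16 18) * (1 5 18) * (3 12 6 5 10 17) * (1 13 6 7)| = |(1 10 17 3 12 7)(5 18 9 16 13 6)| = 6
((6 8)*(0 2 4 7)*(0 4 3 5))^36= (8)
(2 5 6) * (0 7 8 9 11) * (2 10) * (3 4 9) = (0 7 8 3 4 9 11)(2 5 6 10) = [7, 1, 5, 4, 9, 6, 10, 8, 3, 11, 2, 0]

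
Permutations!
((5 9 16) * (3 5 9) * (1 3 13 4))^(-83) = ((1 3 5 13 4)(9 16))^(-83) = (1 5 4 3 13)(9 16)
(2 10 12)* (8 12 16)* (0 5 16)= (0 5 16 8 12 2 10)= [5, 1, 10, 3, 4, 16, 6, 7, 12, 9, 0, 11, 2, 13, 14, 15, 8]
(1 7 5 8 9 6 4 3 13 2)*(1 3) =(1 7 5 8 9 6 4)(2 3 13) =[0, 7, 3, 13, 1, 8, 4, 5, 9, 6, 10, 11, 12, 2]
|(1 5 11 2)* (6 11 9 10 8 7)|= 9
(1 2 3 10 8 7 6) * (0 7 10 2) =(0 7 6 1)(2 3)(8 10) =[7, 0, 3, 2, 4, 5, 1, 6, 10, 9, 8]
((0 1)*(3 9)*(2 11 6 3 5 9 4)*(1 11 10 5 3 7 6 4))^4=((0 11 4 2 10 5 9 3 1)(6 7))^4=(0 10 1 2 3 4 9 11 5)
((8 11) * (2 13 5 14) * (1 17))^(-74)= (17)(2 5)(13 14)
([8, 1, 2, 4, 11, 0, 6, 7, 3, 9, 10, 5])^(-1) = (0 5 11 4 3 8)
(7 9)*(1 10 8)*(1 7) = (1 10 8 7 9) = [0, 10, 2, 3, 4, 5, 6, 9, 7, 1, 8]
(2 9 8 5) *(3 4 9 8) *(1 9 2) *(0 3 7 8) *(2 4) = [3, 9, 0, 2, 4, 1, 6, 8, 5, 7] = (0 3 2)(1 9 7 8 5)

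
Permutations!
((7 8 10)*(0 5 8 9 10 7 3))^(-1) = (0 3 10 9 7 8 5)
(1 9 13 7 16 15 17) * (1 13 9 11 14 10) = (1 11 14 10)(7 16 15 17 13) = [0, 11, 2, 3, 4, 5, 6, 16, 8, 9, 1, 14, 12, 7, 10, 17, 15, 13]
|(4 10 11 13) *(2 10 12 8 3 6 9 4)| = 12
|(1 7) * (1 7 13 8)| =3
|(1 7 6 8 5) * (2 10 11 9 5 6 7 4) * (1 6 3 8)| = 8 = |(1 4 2 10 11 9 5 6)(3 8)|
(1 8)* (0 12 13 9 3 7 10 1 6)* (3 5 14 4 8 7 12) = (0 3 12 13 9 5 14 4 8 6)(1 7 10) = [3, 7, 2, 12, 8, 14, 0, 10, 6, 5, 1, 11, 13, 9, 4]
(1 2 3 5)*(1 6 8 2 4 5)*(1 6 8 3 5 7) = [0, 4, 5, 6, 7, 8, 3, 1, 2] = (1 4 7)(2 5 8)(3 6)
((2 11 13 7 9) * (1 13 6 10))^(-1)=(1 10 6 11 2 9 7 13)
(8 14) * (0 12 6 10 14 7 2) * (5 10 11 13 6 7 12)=(0 5 10 14 8 12 7 2)(6 11 13)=[5, 1, 0, 3, 4, 10, 11, 2, 12, 9, 14, 13, 7, 6, 8]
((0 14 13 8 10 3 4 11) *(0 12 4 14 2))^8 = (3 8 14 10 13)(4 12 11)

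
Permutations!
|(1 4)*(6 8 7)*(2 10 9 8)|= |(1 4)(2 10 9 8 7 6)|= 6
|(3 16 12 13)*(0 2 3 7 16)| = 12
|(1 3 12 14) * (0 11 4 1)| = 7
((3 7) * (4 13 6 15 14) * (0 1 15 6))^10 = ((0 1 15 14 4 13)(3 7))^10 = (0 4 15)(1 13 14)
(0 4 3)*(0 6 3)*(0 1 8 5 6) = (0 4 1 8 5 6 3) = [4, 8, 2, 0, 1, 6, 3, 7, 5]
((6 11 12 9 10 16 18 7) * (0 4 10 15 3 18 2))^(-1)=(0 2 16 10 4)(3 15 9 12 11 6 7 18)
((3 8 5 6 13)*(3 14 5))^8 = ((3 8)(5 6 13 14))^8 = (14)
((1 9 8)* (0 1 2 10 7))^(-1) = (0 7 10 2 8 9 1)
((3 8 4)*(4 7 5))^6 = ((3 8 7 5 4))^6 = (3 8 7 5 4)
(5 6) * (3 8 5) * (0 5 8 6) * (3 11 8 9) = (0 5)(3 6 11 8 9) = [5, 1, 2, 6, 4, 0, 11, 7, 9, 3, 10, 8]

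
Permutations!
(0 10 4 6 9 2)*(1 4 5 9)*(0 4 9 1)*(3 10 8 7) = (0 8 7 3 10 5 1 9 2 4 6) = [8, 9, 4, 10, 6, 1, 0, 3, 7, 2, 5]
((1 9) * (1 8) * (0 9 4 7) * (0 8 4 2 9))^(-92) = ((1 2 9 4 7 8))^(-92) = (1 7 9)(2 8 4)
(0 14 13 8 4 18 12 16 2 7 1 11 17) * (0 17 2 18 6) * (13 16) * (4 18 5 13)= (0 14 16 5 13 8 18 12 4 6)(1 11 2 7)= [14, 11, 7, 3, 6, 13, 0, 1, 18, 9, 10, 2, 4, 8, 16, 15, 5, 17, 12]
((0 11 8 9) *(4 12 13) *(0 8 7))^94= (0 11 7)(4 12 13)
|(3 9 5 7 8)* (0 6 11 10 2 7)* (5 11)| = |(0 6 5)(2 7 8 3 9 11 10)| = 21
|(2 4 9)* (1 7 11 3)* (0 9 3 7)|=6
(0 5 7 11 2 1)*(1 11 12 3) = (0 5 7 12 3 1)(2 11) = [5, 0, 11, 1, 4, 7, 6, 12, 8, 9, 10, 2, 3]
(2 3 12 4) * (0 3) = (0 3 12 4 2) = [3, 1, 0, 12, 2, 5, 6, 7, 8, 9, 10, 11, 4]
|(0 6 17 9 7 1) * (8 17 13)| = |(0 6 13 8 17 9 7 1)| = 8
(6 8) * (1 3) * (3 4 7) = (1 4 7 3)(6 8) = [0, 4, 2, 1, 7, 5, 8, 3, 6]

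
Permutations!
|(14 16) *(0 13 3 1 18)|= |(0 13 3 1 18)(14 16)|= 10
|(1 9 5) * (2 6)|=|(1 9 5)(2 6)|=6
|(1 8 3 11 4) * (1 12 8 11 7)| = 7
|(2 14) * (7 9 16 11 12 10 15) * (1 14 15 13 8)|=|(1 14 2 15 7 9 16 11 12 10 13 8)|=12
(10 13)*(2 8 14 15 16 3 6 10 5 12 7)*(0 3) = (0 3 6 10 13 5 12 7 2 8 14 15 16) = [3, 1, 8, 6, 4, 12, 10, 2, 14, 9, 13, 11, 7, 5, 15, 16, 0]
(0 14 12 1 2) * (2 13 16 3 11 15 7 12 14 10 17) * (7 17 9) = [10, 13, 0, 11, 4, 5, 6, 12, 8, 7, 9, 15, 1, 16, 14, 17, 3, 2] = (0 10 9 7 12 1 13 16 3 11 15 17 2)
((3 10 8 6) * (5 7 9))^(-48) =(10)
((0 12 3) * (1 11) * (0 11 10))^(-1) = ((0 12 3 11 1 10))^(-1) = (0 10 1 11 3 12)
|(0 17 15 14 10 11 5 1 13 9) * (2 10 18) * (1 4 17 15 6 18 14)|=40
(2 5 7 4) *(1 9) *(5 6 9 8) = (1 8 5 7 4 2 6 9) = [0, 8, 6, 3, 2, 7, 9, 4, 5, 1]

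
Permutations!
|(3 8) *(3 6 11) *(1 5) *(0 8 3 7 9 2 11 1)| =|(0 8 6 1 5)(2 11 7 9)| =20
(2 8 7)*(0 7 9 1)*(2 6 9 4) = [7, 0, 8, 3, 2, 5, 9, 6, 4, 1] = (0 7 6 9 1)(2 8 4)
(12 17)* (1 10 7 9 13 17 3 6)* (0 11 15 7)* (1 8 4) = [11, 10, 2, 6, 1, 5, 8, 9, 4, 13, 0, 15, 3, 17, 14, 7, 16, 12] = (0 11 15 7 9 13 17 12 3 6 8 4 1 10)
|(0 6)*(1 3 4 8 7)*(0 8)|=7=|(0 6 8 7 1 3 4)|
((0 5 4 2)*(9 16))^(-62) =((0 5 4 2)(9 16))^(-62) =(16)(0 4)(2 5)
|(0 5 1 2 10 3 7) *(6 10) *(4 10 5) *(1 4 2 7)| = 9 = |(0 2 6 5 4 10 3 1 7)|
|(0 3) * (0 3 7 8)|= 3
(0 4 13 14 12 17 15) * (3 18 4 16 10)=[16, 1, 2, 18, 13, 5, 6, 7, 8, 9, 3, 11, 17, 14, 12, 0, 10, 15, 4]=(0 16 10 3 18 4 13 14 12 17 15)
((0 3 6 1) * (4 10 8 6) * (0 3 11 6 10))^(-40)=((0 11 6 1 3 4)(8 10))^(-40)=(0 6 3)(1 4 11)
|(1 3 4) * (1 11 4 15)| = 6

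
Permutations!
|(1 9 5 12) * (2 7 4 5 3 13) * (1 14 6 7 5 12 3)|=|(1 9)(2 5 3 13)(4 12 14 6 7)|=20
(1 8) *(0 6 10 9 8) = (0 6 10 9 8 1) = [6, 0, 2, 3, 4, 5, 10, 7, 1, 8, 9]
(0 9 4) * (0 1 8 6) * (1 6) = (0 9 4 6)(1 8) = [9, 8, 2, 3, 6, 5, 0, 7, 1, 4]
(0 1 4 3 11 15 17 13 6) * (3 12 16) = [1, 4, 2, 11, 12, 5, 0, 7, 8, 9, 10, 15, 16, 6, 14, 17, 3, 13] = (0 1 4 12 16 3 11 15 17 13 6)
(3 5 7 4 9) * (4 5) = (3 4 9)(5 7) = [0, 1, 2, 4, 9, 7, 6, 5, 8, 3]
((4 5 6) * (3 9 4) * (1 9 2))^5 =(1 3 5 9 2 6 4)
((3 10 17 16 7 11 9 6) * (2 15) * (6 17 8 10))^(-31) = ((2 15)(3 6)(7 11 9 17 16)(8 10))^(-31) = (2 15)(3 6)(7 16 17 9 11)(8 10)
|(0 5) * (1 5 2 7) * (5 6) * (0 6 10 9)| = 6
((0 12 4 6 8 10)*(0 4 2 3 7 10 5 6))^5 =(0 10 3 12 4 7 2)(5 8 6)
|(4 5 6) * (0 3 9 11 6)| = 7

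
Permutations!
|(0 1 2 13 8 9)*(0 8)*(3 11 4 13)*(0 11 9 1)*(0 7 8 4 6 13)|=|(0 7 8 1 2 3 9 4)(6 13 11)|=24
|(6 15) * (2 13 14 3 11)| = 10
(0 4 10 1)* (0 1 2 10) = (0 4)(2 10) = [4, 1, 10, 3, 0, 5, 6, 7, 8, 9, 2]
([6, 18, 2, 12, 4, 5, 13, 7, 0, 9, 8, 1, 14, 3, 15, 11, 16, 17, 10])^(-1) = (0 8 10 18 1 11 15 14 12 3 13 6)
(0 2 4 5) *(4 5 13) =(0 2 5)(4 13) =[2, 1, 5, 3, 13, 0, 6, 7, 8, 9, 10, 11, 12, 4]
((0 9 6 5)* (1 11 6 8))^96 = (0 6 1 9 5 11 8)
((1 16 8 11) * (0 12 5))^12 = ((0 12 5)(1 16 8 11))^12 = (16)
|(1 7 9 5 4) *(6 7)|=6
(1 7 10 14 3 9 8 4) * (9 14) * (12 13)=[0, 7, 2, 14, 1, 5, 6, 10, 4, 8, 9, 11, 13, 12, 3]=(1 7 10 9 8 4)(3 14)(12 13)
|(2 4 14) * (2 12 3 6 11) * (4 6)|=12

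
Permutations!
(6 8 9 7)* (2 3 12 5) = [0, 1, 3, 12, 4, 2, 8, 6, 9, 7, 10, 11, 5] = (2 3 12 5)(6 8 9 7)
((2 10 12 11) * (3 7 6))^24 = (12)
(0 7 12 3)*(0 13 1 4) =(0 7 12 3 13 1 4) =[7, 4, 2, 13, 0, 5, 6, 12, 8, 9, 10, 11, 3, 1]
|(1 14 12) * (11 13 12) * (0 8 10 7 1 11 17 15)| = |(0 8 10 7 1 14 17 15)(11 13 12)| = 24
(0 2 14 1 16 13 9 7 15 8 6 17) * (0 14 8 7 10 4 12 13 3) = (0 2 8 6 17 14 1 16 3)(4 12 13 9 10)(7 15) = [2, 16, 8, 0, 12, 5, 17, 15, 6, 10, 4, 11, 13, 9, 1, 7, 3, 14]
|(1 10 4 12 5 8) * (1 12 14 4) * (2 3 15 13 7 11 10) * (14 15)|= |(1 2 3 14 4 15 13 7 11 10)(5 8 12)|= 30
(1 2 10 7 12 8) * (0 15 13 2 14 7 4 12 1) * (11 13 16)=(0 15 16 11 13 2 10 4 12 8)(1 14 7)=[15, 14, 10, 3, 12, 5, 6, 1, 0, 9, 4, 13, 8, 2, 7, 16, 11]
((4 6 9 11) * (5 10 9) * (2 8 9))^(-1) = (2 10 5 6 4 11 9 8)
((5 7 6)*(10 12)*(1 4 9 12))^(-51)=((1 4 9 12 10)(5 7 6))^(-51)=(1 10 12 9 4)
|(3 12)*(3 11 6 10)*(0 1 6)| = |(0 1 6 10 3 12 11)| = 7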